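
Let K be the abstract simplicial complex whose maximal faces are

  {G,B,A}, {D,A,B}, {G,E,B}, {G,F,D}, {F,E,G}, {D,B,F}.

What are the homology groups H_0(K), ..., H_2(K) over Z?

Fix the vertex order A < B < D < E < F < G and write every simplex with vertices in increasing order. Then dim K = 2 and the simplices of K are:

  0-simplices (6): A, B, D, E, F, G
  1-simplices (12): AB, AD, AG, BD, BE, BF, BG, DF, DG, EF, EG, FG
  2-simplices (6): ABD, ABG, BDF, BEG, DFG, EFG

so the chain groups are C_0 ≅ Z^6, C_1 ≅ Z^12, C_2 ≅ Z^6.

∂_1: C_1 → C_0 sends each edge [p,q] (with p < q) to q − p. For instance
  ∂DG = G − D.
The resulting 6×12 matrix has rank 5, and its Smith normal form has invariant factors (1,1,1,1,1).

∂_2: C_2 → C_1 maps a triangle to the signed sum of its edges. For instance
  ∂EFG = FG − EG + EF,
  ∂BEG = EG − BG + BE.
As a 12×6 matrix over Z this has rank 6, with invariant factors (1,1,1,1,1,1).

Now H_k = ker ∂_k / im ∂_{k+1}, so:

  H_0: rank C_0 − rank ∂_1 = 6 − 5 = 1, and the invariant factors of ∂_1 are all 1, so H_0 = Z.
  H_1: rank ker ∂_1 − rank ∂_2 = (12 − 5) − 6 = 1, and the invariant factors of ∂_2 are all 1, so H_1 = Z.
  H_2: rank ker ∂_2 − rank ∂_3 = (6 − 6) − 0 = 0, and there is no ∂_3, so H_2 = 0.

H_0 ≅ Z,  H_1 ≅ Z,  H_2 = 0.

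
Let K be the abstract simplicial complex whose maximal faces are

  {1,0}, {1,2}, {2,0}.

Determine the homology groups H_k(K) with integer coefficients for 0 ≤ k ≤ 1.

Take the total order 0 < 1 < 2 on the vertex set. Then K (dimension 1) consists of the simplices:

  0-simplices (3): [0], [1], [2]
  1-simplices (3): [0,1], [0,2], [1,2]

so the chain groups are C_0 ≅ Z^3, C_1 ≅ Z^3.

∂_1: C_1 → C_0 is given by ∂[p,q] = [q] − [p].
The resulting 3×3 matrix has rank 2, and its Smith normal form has invariant factors (1,1).

Now H_k = ker ∂_k / im ∂_{k+1}, so:

  H_0: rank C_0 − rank ∂_1 = 3 − 2 = 1, and the invariant factors of ∂_1 are all 1, so H_0 = Z.
  H_1: rank ker ∂_1 − rank ∂_2 = (3 − 2) − 0 = 1, and there is no ∂_2, so H_1 = Z.

(K is a triangulation of the circle S^1.)

H_0 = Z,  H_1 = Z.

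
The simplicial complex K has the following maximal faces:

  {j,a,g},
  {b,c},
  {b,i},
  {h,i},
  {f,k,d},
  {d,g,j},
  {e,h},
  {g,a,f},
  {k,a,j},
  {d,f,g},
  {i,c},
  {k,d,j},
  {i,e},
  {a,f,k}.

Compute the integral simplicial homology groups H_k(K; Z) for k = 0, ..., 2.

H_0 = Z^2,  H_1 = Z^2,  H_2 = Z.

Take the total order a < b < c < d < e < f < g < h < i < j < k on the vertex set. Then K (dimension 2) consists of the simplices:

  0-simplices (11): a, b, c, d, e, f, g, h, i, j, k
  1-simplices (18): af, ag, aj, ak, bc, bi, ci, df, dg, dj, dk, eh, ei, fg, fk, gj, hi, jk
  2-simplices (8): afg, afk, agj, ajk, dfg, dfk, dgj, djk

Hence C_0 ≅ Z^11, C_1 ≅ Z^18, C_2 ≅ Z^8.

Boundary ∂_1: C_1 → C_0 sends each edge [p,q] (with p < q) to q − p. For instance
  ∂ci = i − c.
The resulting 11×18 matrix has rank 9, and its Smith normal form has invariant factors (1,1,1,1,1,1,1,1,1).

∂_2: C_2 → C_1 sends each 2-simplex [p,q,r] to [q,r] − [p,r] + [p,q]. For instance
  ∂dfk = fk − dk + df,
  ∂afk = fk − ak + af.
The resulting 18×8 matrix has rank 7, and its Smith normal form has invariant factors (1,1,1,1,1,1,1).

Reading off H_k = ker ∂_k / im ∂_{k+1}:

  H_0: rank C_0 − rank ∂_1 = 11 − 9 = 2, and the invariant factors of ∂_1 are all 1, so H_0 ≅ Z^2.
  H_1: rank ker ∂_1 − rank ∂_2 = (18 − 9) − 7 = 2, and the invariant factors of ∂_2 are all 1, so H_1 ≅ Z^2.
  H_2: rank ker ∂_2 − rank ∂_3 = (8 − 7) − 0 = 1, and there is no ∂_3, so H_2 ≅ Z.

(K is a triangulation of the disjoint union of a wedge of 2 circles and the 2-sphere S^2.)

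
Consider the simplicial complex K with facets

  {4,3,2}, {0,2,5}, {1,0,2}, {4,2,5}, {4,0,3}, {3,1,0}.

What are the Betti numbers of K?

Fix the vertex order 0 < 1 < 2 < 3 < 4 < 5 and write every simplex with vertices in increasing order. Then dim K = 2 and the simplices of K are:

  0-simplices (6): [0], [1], [2], [3], [4], [5]
  1-simplices (12): [0,1], [0,2], [0,3], [0,4], [0,5], [1,2], [1,3], [2,3], [2,4], [2,5], [3,4], [4,5]
  2-simplices (6): [0,1,2], [0,1,3], [0,2,5], [0,3,4], [2,3,4], [2,4,5]

Hence C_0 ≅ Z^6, C_1 ≅ Z^12, C_2 ≅ Z^6.

Boundary ∂_1: C_1 → C_0 is given by ∂[p,q] = [q] − [p]. For instance
  ∂[1,2] = [2] − [1].
The 6×12 boundary matrix has rank 5 and Smith normal form diag(1,1,1,1,1).

∂_2: C_2 → C_1 acts by ∂[p,q,r] = [q,r] − [p,r] + [p,q]. For instance
  ∂[0,1,3] = [1,3] − [0,3] + [0,1],
  ∂[0,3,4] = [3,4] − [0,4] + [0,3].
The 12×6 boundary matrix has rank 6 and Smith normal form diag(1,1,1,1,1,1).

Reading off H_k = ker ∂_k / im ∂_{k+1}:

  H_0: rank C_0 − rank ∂_1 = 6 − 5 = 1, and the invariant factors of ∂_1 are all 1, so H_0 = Z.
  H_1: rank ker ∂_1 − rank ∂_2 = (12 − 5) − 6 = 1, and the invariant factors of ∂_2 are all 1, so H_1 = Z.
  H_2: rank ker ∂_2 − rank ∂_3 = (6 − 6) − 0 = 0, and there is no ∂_3, so H_2 = 0.

Hence the Betti numbers are b_0 = 1, b_1 = 1, b_2 = 0.

b_0 = 1, b_1 = 1, b_2 = 0.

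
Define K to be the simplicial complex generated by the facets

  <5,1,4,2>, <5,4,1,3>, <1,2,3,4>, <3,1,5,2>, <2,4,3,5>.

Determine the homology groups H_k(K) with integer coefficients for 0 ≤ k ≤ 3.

Take the total order 1 < 2 < 3 < 4 < 5 on the vertex set. Then K (dimension 3) consists of the simplices:

  0-simplices (5): [1], [2], [3], [4], [5]
  1-simplices (10): [1,2], [1,3], [1,4], [1,5], [2,3], [2,4], [2,5], [3,4], [3,5], [4,5]
  2-simplices (10): [1,2,3], [1,2,4], [1,2,5], [1,3,4], [1,3,5], [1,4,5], [2,3,4], [2,3,5], [2,4,5], [3,4,5]
  3-simplices (5): [1,2,3,4], [1,2,3,5], [1,2,4,5], [1,3,4,5], [2,3,4,5]

giving chain groups C_0 ≅ Z^5, C_1 ≅ Z^10, C_2 ≅ Z^10, C_3 ≅ Z^5.

∂_1: C_1 → C_0 is given by ∂[p,q] = [q] − [p]. For instance
  ∂[1,4] = [4] − [1].
As a 5×10 matrix over Z this has rank 4, with invariant factors (1,1,1,1).

The boundary map ∂_2: C_2 → C_1 maps a triangle to the signed sum of its edges. For instance
  ∂[1,4,5] = [4,5] − [1,5] + [1,4],
  ∂[3,4,5] = [4,5] − [3,5] + [3,4].
This gives a 10×10 integer matrix of rank 6; reducing to Smith normal form yields diagonal entries (1,1,1,1,1,1).

Boundary ∂_3: C_3 → C_2 sends each 3-simplex σ to the alternating sum Σ_i (−1)^i (σ with its i-th vertex removed). For instance
  ∂[1,3,4,5] = [3,4,5] − [1,4,5] + [1,3,5] − [1,3,4],
  ∂[2,3,4,5] = [3,4,5] − [2,4,5] + [2,3,5] − [2,3,4].
The 10×5 boundary matrix has rank 4 and Smith normal form diag(1,1,1,1).

Now H_k = ker ∂_k / im ∂_{k+1}, so:

  H_0: rank C_0 − rank ∂_1 = 5 − 4 = 1, and the invariant factors of ∂_1 are all 1, so H_0 ≅ Z.
  H_1: rank ker ∂_1 − rank ∂_2 = (10 − 4) − 6 = 0, and the invariant factors of ∂_2 are all 1, so H_1 ≅ 0.
  H_2: rank ker ∂_2 − rank ∂_3 = (10 − 6) − 4 = 0, and the invariant factors of ∂_3 are all 1, so H_2 ≅ 0.
  H_3: rank ker ∂_3 − rank ∂_4 = (5 − 4) − 0 = 1, and there is no ∂_4, so H_3 ≅ Z.

H_0 ≅ Z,  H_1 = 0,  H_2 = 0,  H_3 ≅ Z.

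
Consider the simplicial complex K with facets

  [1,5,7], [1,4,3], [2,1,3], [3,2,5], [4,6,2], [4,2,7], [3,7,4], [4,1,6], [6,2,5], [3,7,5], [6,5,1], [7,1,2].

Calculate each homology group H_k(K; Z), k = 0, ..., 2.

We work with the vertex ordering 1 < 2 < 3 < 4 < 5 < 6 < 7. The simplices of K, each written with vertices in increasing order, are:

  0-simplices (7): [1], [2], [3], [4], [5], [6], [7]
  1-simplices (18): [1,2], [1,3], [1,4], [1,5], [1,6], [1,7], [2,3], [2,4], [2,5], [2,6], [2,7], [3,4], [3,5], [3,7], [4,6], [4,7], [5,6], [5,7]
  2-simplices (12): [1,2,3], [1,2,7], [1,3,4], [1,4,6], [1,5,6], [1,5,7], [2,3,5], [2,4,6], [2,4,7], [2,5,6], [3,4,7], [3,5,7]

Hence C_0 ≅ Z^7, C_1 ≅ Z^18, C_2 ≅ Z^12.

Boundary ∂_1: C_1 → C_0 sends each edge [p,q] (with p < q) to q − p.
The resulting 7×18 matrix has rank 6, and its Smith normal form has invariant factors (1,1,1,1,1,1).

∂_2: C_2 → C_1 acts by ∂[p,q,r] = [q,r] − [p,r] + [p,q]. For instance
  ∂[3,4,7] = [4,7] − [3,7] + [3,4],
  ∂[1,2,7] = [2,7] − [1,7] + [1,2].
As a 18×12 matrix over Z this has rank 12, with invariant factors (1,1,1,1,1,1,1,1,1,1,1,2).

Now H_k = ker ∂_k / im ∂_{k+1}, so:

  H_0: rank C_0 − rank ∂_1 = 7 − 6 = 1, and the invariant factors of ∂_1 are all 1, so H_0 = Z.
  H_1: rank ker ∂_1 − rank ∂_2 = (18 − 6) − 12 = 0, and ∂_2 has invariant factor 2 > 1, so H_1 = Z/2.
  H_2: rank ker ∂_2 − rank ∂_3 = (12 − 12) − 0 = 0, and there is no ∂_3, so H_2 = 0.

As a check, the Euler characteristic is 7 − 18 + 12 = 1, which agrees with 1 − 0 + 0 = 1.
(K is a triangulation of the real projective plane RP^2.)

H_0 ≅ Z,  H_1 ≅ Z/2,  H_2 = 0.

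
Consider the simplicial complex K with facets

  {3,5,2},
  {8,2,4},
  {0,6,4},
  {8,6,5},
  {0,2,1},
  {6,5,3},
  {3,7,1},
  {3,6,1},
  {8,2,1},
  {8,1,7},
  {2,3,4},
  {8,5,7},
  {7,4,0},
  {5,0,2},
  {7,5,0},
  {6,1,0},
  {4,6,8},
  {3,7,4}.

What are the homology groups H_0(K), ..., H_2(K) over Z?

Fix the vertex order 0 < 1 < 2 < 3 < 4 < 5 < 6 < 7 < 8 and write every simplex with vertices in increasing order. Then dim K = 2 and the simplices of K are:

  0-simplices (9): [0], [1], [2], [3], [4], [5], [6], [7], [8]
  1-simplices (27): (27 of them)
  2-simplices (18): [0,1,2], [0,1,6], [0,2,5], [0,4,6], [0,4,7], [0,5,7], [1,2,8], [1,3,6], [1,3,7], [1,7,8], [2,3,4], [2,3,5], [2,4,8], [3,4,7], [3,5,6], [4,6,8], [5,6,8], [5,7,8]

Hence C_0 ≅ Z^9, C_1 ≅ Z^27, C_2 ≅ Z^18.

∂_1: C_1 → C_0 is given by ∂[p,q] = [q] − [p]. For instance
  ∂[5,7] = [7] − [5].
The resulting 9×27 matrix has rank 8, and its Smith normal form has invariant factors (1,1,1,1,1,1,1,1).

The boundary map ∂_2: C_2 → C_1 acts by ∂[p,q,r] = [q,r] − [p,r] + [p,q]. For instance
  ∂[2,4,8] = [4,8] − [2,8] + [2,4],
  ∂[3,4,7] = [4,7] − [3,7] + [3,4].
As a 27×18 matrix over Z this has rank 17, with invariant factors (1,1,1,1,1,1,1,1,1,1,1,1,1,1,1,1,1).

Reading off H_k = ker ∂_k / im ∂_{k+1}:

  H_0: rank C_0 − rank ∂_1 = 9 − 8 = 1, and the invariant factors of ∂_1 are all 1, so H_0 = Z.
  H_1: rank ker ∂_1 − rank ∂_2 = (27 − 8) − 17 = 2, and the invariant factors of ∂_2 are all 1, so H_1 = Z^2.
  H_2: rank ker ∂_2 − rank ∂_3 = (18 − 17) − 0 = 1, and there is no ∂_3, so H_2 = Z.

(K is a triangulation of the torus T^2.)

H_0 ≅ Z,  H_1 ≅ Z^2,  H_2 ≅ Z.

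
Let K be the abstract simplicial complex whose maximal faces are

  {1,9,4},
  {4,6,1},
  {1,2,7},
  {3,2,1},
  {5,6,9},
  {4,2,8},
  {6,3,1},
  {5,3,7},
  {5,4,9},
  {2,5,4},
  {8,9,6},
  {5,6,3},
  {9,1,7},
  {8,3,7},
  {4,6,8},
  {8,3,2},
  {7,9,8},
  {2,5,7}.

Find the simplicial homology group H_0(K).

H_0 ≅ Z.

Fix the vertex order 1 < 2 < 3 < 4 < 5 < 6 < 7 < 8 < 9 and write every simplex with vertices in increasing order. Then dim K = 2 and the simplices of K are:

  0-simplices (9): [1], [2], [3], [4], [5], [6], [7], [8], [9]
  1-simplices (27): (27 of them)
  2-simplices (18): [1,2,3], [1,2,7], [1,3,6], [1,4,6], [1,4,9], [1,7,9], [2,3,8], [2,4,5], [2,4,8], [2,5,7], [3,5,6], [3,5,7], [3,7,8], [4,5,9], [4,6,8], [5,6,9], [6,8,9], [7,8,9]

Hence C_0 ≅ Z^9, C_1 ≅ Z^27, C_2 ≅ Z^18.

Boundary ∂_1: C_1 → C_0 sends each edge [p,q] (with p < q) to q − p. For instance
  ∂[8,9] = [9] − [8].
This gives a 9×27 integer matrix of rank 8; reducing to Smith normal form yields diagonal entries (1,1,1,1,1,1,1,1).

∂_2: C_2 → C_1 sends each 2-simplex [p,q,r] to [q,r] − [p,r] + [p,q]. For instance
  ∂[1,4,6] = [4,6] − [1,6] + [1,4],
  ∂[7,8,9] = [8,9] − [7,9] + [7,8].
This gives a 27×18 integer matrix of rank 18; reducing to Smith normal form yields diagonal entries (1,1,1,1,1,1,1,1,1,1,1,1,1,1,1,1,1,2).

Now H_k = ker ∂_k / im ∂_{k+1}, so:

  H_0: rank C_0 − rank ∂_1 = 9 − 8 = 1, and the invariant factors of ∂_1 are all 1, so H_0 ≅ Z.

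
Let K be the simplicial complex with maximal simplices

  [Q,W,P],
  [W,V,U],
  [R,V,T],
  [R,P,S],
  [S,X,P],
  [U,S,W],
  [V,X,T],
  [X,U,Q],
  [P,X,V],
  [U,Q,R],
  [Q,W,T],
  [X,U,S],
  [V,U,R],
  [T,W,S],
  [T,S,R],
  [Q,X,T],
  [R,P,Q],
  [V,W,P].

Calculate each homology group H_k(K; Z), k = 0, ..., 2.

Fix the vertex order P < Q < R < S < T < U < V < W < X and write every simplex with vertices in increasing order. Then dim K = 2 and the simplices of K are:

  0-simplices (9): P, Q, R, S, T, U, V, W, X
  1-simplices (27): PQ, PR, PS, PV, PW, PX, QR, QT, QU, QW, QX, RS, RT, RU, RV, ST, SU, SW, SX, TV, TW, TX, UV, UW, UX, VW, VX
  2-simplices (18): PQR, PQW, PRS, PSX, PVW, PVX, QRU, QTW, QTX, QUX, RST, RTV, RUV, STW, SUW, SUX, TVX, UVW

so the chain groups are C_0 ≅ Z^9, C_1 ≅ Z^27, C_2 ≅ Z^18.

∂_1: C_1 → C_0 sends each edge [p,q] (with p < q) to q − p. For instance
  ∂PV = V − P.
The 9×27 boundary matrix has rank 8 and Smith normal form diag(1,1,1,1,1,1,1,1).

Boundary ∂_2: C_2 → C_1 sends each 2-simplex [p,q,r] to [q,r] − [p,r] + [p,q]. For instance
  ∂TVX = VX − TX + TV,
  ∂QTX = TX − QX + QT.
This gives a 27×18 integer matrix of rank 17; reducing to Smith normal form yields diagonal entries (1,1,1,1,1,1,1,1,1,1,1,1,1,1,1,1,1).

From H_k ≅ ker(∂_k) / im(∂_{k+1}) we obtain:

  H_0: rank C_0 − rank ∂_1 = 9 − 8 = 1, and the invariant factors of ∂_1 are all 1, so H_0 = Z.
  H_1: rank ker ∂_1 − rank ∂_2 = (27 − 8) − 17 = 2, and the invariant factors of ∂_2 are all 1, so H_1 = Z^2.
  H_2: rank ker ∂_2 − rank ∂_3 = (18 − 17) − 0 = 1, and there is no ∂_3, so H_2 = Z.

H_0 ≅ Z,  H_1 ≅ Z^2,  H_2 ≅ Z.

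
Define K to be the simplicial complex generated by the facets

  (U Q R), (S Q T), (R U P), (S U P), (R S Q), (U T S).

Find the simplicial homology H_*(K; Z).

H_0 ≅ Z,  H_1 ≅ Z,  H_2 = 0.

We work with the vertex ordering P < Q < R < S < T < U. The simplices of K, each written with vertices in increasing order, are:

  0-simplices (6): P, Q, R, S, T, U
  1-simplices (12): PR, PS, PU, QR, QS, QT, QU, RS, RU, ST, SU, TU
  2-simplices (6): PRU, PSU, QRS, QRU, QST, STU

giving chain groups C_0 ≅ Z^6, C_1 ≅ Z^12, C_2 ≅ Z^6.

Boundary ∂_1: C_1 → C_0 sends each edge [p,q] (with p < q) to q − p. For instance
  ∂QR = R − Q.
This gives a 6×12 integer matrix of rank 5; reducing to Smith normal form yields diagonal entries (1,1,1,1,1).

Boundary ∂_2: C_2 → C_1 maps a triangle to the signed sum of its edges. For instance
  ∂QRS = RS − QS + QR,
  ∂QRU = RU − QU + QR.
The 12×6 boundary matrix has rank 6 and Smith normal form diag(1,1,1,1,1,1).

Computing H_k = (kernel of ∂_k) / (image of ∂_{k+1}):

  H_0: rank C_0 − rank ∂_1 = 6 − 5 = 1, and the invariant factors of ∂_1 are all 1, so H_0 = Z.
  H_1: rank ker ∂_1 − rank ∂_2 = (12 − 5) − 6 = 1, and the invariant factors of ∂_2 are all 1, so H_1 = Z.
  H_2: rank ker ∂_2 − rank ∂_3 = (6 − 6) − 0 = 0, and there is no ∂_3, so H_2 = 0.

As a check, the Euler characteristic is 6 − 12 + 6 = 0, which agrees with 1 − 1 + 0 = 0.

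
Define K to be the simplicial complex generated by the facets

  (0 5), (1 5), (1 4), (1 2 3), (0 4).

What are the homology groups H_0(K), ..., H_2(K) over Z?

Fix the vertex order 0 < 1 < 2 < 3 < 4 < 5 and write every simplex with vertices in increasing order. Then dim K = 2 and the simplices of K are:

  0-simplices (6): [0], [1], [2], [3], [4], [5]
  1-simplices (7): [0,4], [0,5], [1,2], [1,3], [1,4], [1,5], [2,3]
  2-simplices (1): [1,2,3]

so the chain groups are C_0 ≅ Z^6, C_1 ≅ Z^7, C_2 ≅ Z^1.

∂_1: C_1 → C_0 sends each edge [p,q] (with p < q) to q − p. For instance
  ∂[1,3] = [3] − [1].
The resulting 6×7 matrix has rank 5, and its Smith normal form has invariant factors (1,1,1,1,1).

The boundary map ∂_2: C_2 → C_1 maps a triangle to the signed sum of its edges. For instance
  ∂[1,2,3] = [2,3] − [1,3] + [1,2].
As a 7×1 matrix over Z this has rank 1, with invariant factors (1).

From H_k ≅ ker(∂_k) / im(∂_{k+1}) we obtain:

  H_0: rank C_0 − rank ∂_1 = 6 − 5 = 1, and the invariant factors of ∂_1 are all 1, so H_0 ≅ Z.
  H_1: rank ker ∂_1 − rank ∂_2 = (7 − 5) − 1 = 1, and the invariant factors of ∂_2 are all 1, so H_1 ≅ Z.
  H_2: rank ker ∂_2 − rank ∂_3 = (1 − 1) − 0 = 0, and there is no ∂_3, so H_2 ≅ 0.

H_0 = Z,  H_1 = Z,  H_2 = 0.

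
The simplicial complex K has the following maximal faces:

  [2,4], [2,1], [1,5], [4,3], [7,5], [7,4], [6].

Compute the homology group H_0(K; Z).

H_0 = Z^2.

Order the vertices as 1 < 2 < 3 < 4 < 5 < 6 < 7. Listing each simplex with vertices in this order, K has dimension 1 with simplices:

  0-simplices (7): [1], [2], [3], [4], [5], [6], [7]
  1-simplices (6): [1,2], [1,5], [2,4], [3,4], [4,7], [5,7]

Hence C_0 ≅ Z^7, C_1 ≅ Z^6.

∂_1: C_1 → C_0 sends each edge [p,q] (with p < q) to q − p. For instance
  ∂[2,4] = [4] − [2].
The resulting 7×6 matrix has rank 5, and its Smith normal form has invariant factors (1,1,1,1,1).

From H_k ≅ ker(∂_k) / im(∂_{k+1}) we obtain:

  H_0: rank C_0 − rank ∂_1 = 7 − 5 = 2, and the invariant factors of ∂_1 are all 1, so H_0 ≅ Z^2.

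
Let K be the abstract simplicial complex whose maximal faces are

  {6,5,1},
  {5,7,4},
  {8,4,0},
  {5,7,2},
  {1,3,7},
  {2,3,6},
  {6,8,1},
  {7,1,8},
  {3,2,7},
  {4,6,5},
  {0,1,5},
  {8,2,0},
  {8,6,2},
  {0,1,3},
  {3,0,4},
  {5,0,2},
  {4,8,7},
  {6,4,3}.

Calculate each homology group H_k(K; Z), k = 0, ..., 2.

H_0 ≅ Z,  H_1 ≅ Z^2,  H_2 ≅ Z.

Order the vertices as 0 < 1 < 2 < 3 < 4 < 5 < 6 < 7 < 8. Listing each simplex with vertices in this order, K has dimension 2 with simplices:

  0-simplices (9): [0], [1], [2], [3], [4], [5], [6], [7], [8]
  1-simplices (27): (27 of them)
  2-simplices (18): [0,1,3], [0,1,5], [0,2,5], [0,2,8], [0,3,4], [0,4,8], [1,3,7], [1,5,6], [1,6,8], [1,7,8], [2,3,6], [2,3,7], [2,5,7], [2,6,8], [3,4,6], [4,5,6], [4,5,7], [4,7,8]

Hence C_0 ≅ Z^9, C_1 ≅ Z^27, C_2 ≅ Z^18.

Boundary ∂_1: C_1 → C_0 is given by ∂[p,q] = [q] − [p].
The resulting 9×27 matrix has rank 8, and its Smith normal form has invariant factors (1,1,1,1,1,1,1,1).

Boundary ∂_2: C_2 → C_1 sends each 2-simplex [p,q,r] to [q,r] − [p,r] + [p,q]. For instance
  ∂[2,3,7] = [3,7] − [2,7] + [2,3],
  ∂[1,5,6] = [5,6] − [1,6] + [1,5].
This gives a 27×18 integer matrix of rank 17; reducing to Smith normal form yields diagonal entries (1,1,1,1,1,1,1,1,1,1,1,1,1,1,1,1,1).

Reading off H_k = ker ∂_k / im ∂_{k+1}:

  H_0: rank C_0 − rank ∂_1 = 9 − 8 = 1, and the invariant factors of ∂_1 are all 1, so H_0 = Z.
  H_1: rank ker ∂_1 − rank ∂_2 = (27 − 8) − 17 = 2, and the invariant factors of ∂_2 are all 1, so H_1 = Z^2.
  H_2: rank ker ∂_2 − rank ∂_3 = (18 − 17) − 0 = 1, and there is no ∂_3, so H_2 = Z.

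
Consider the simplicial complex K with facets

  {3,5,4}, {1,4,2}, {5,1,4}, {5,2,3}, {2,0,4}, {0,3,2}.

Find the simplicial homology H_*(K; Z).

H_0 = Z,  H_1 = Z,  H_2 = 0.

K has 6 vertices, 12 edges, 6 triangles.
rank ∂_0 = 0, rank ∂_1 = 5 ⇒ b_0 = 6 − 0 − 5 = 1; all invariant factors of ∂_1 are 1 so no torsion. So H_0 ≅ Z.
rank ∂_1 = 5, rank ∂_2 = 6 ⇒ b_1 = 12 − 5 − 6 = 1; all invariant factors of ∂_2 are 1 so no torsion. So H_1 ≅ Z.
rank ∂_2 = 6, rank ∂_3 = 0 ⇒ b_2 = 6 − 6 − 0 = 0. So H_2 ≅ 0.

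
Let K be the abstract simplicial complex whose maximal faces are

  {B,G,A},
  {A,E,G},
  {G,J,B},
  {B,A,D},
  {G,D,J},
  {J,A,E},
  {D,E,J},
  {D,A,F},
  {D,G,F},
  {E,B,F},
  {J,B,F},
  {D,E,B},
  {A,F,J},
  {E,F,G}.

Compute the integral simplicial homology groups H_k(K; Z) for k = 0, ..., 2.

Order the vertices as A < B < D < E < F < G < J. Listing each simplex with vertices in this order, K has dimension 2 with simplices:

  0-simplices (7): A, B, D, E, F, G, J
  1-simplices (21): AB, AD, AE, AF, AG, AJ, BD, BE, BF, BG, BJ, DE, DF, DG, DJ, EF, EG, EJ, FG, FJ, GJ
  2-simplices (14): ABD, ABG, ADF, AEG, AEJ, AFJ, BDE, BEF, BFJ, BGJ, DEJ, DFG, DGJ, EFG

so the chain groups are C_0 ≅ Z^7, C_1 ≅ Z^21, C_2 ≅ Z^14.

The boundary map ∂_1: C_1 → C_0 is given by ∂[p,q] = [q] − [p].
This gives a 7×21 integer matrix of rank 6; reducing to Smith normal form yields diagonal entries (1,1,1,1,1,1).

∂_2: C_2 → C_1 maps a triangle to the signed sum of its edges. For instance
  ∂ABD = BD − AD + AB,
  ∂BFJ = FJ − BJ + BF.
As a 21×14 matrix over Z this has rank 13, with invariant factors (1,1,1,1,1,1,1,1,1,1,1,1,1).

Reading off H_k = ker ∂_k / im ∂_{k+1}:

  H_0: rank C_0 − rank ∂_1 = 7 − 6 = 1, and the invariant factors of ∂_1 are all 1, so H_0 = Z.
  H_1: rank ker ∂_1 − rank ∂_2 = (21 − 6) − 13 = 2, and the invariant factors of ∂_2 are all 1, so H_1 = Z^2.
  H_2: rank ker ∂_2 − rank ∂_3 = (14 − 13) − 0 = 1, and there is no ∂_3, so H_2 = Z.

As a check, the Euler characteristic is 7 − 21 + 14 = 0, which agrees with 1 − 2 + 1 = 0.

H_0 ≅ Z,  H_1 ≅ Z^2,  H_2 ≅ Z.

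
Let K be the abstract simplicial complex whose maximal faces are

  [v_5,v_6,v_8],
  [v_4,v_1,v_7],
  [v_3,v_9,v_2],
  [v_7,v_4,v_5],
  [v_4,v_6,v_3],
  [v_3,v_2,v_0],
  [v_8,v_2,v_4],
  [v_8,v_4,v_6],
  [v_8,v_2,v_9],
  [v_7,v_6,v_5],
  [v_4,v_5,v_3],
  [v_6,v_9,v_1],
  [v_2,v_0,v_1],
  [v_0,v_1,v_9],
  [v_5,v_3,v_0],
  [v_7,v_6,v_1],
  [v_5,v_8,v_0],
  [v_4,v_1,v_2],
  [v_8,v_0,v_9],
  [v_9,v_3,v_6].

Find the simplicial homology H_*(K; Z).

Fix the vertex order v_0 < v_1 < v_2 < v_3 < v_4 < v_5 < v_6 < v_7 < v_8 < v_9 and write every simplex with vertices in increasing order. Then dim K = 2 and the simplices of K are:

  0-simplices (10): [v_0], [v_1], [v_2], [v_3], [v_4], [v_5], [v_6], [v_7], [v_8], [v_9]
  1-simplices (30): (30 of them)
  2-simplices (20): (20 of them)

so the chain groups are C_0 ≅ Z^10, C_1 ≅ Z^30, C_2 ≅ Z^20.

∂_1: C_1 → C_0 is given by ∂[p,q] = [q] − [p]. For instance
  ∂[v_4,v_7] = [v_7] − [v_4].
The 10×30 boundary matrix has rank 9 and Smith normal form diag(1,1,1,1,1,1,1,1,1).

Boundary ∂_2: C_2 → C_1 acts by ∂[p,q,r] = [q,r] − [p,r] + [p,q]. For instance
  ∂[v_0,v_2,v_3] = [v_2,v_3] − [v_0,v_3] + [v_0,v_2],
  ∂[v_1,v_6,v_9] = [v_6,v_9] − [v_1,v_9] + [v_1,v_6].
This gives a 30×20 integer matrix of rank 20; reducing to Smith normal form yields diagonal entries (1,1,1,1,1,1,1,1,1,1,1,1,1,1,1,1,1,1,1,2).

Now H_k = ker ∂_k / im ∂_{k+1}, so:

  H_0: rank C_0 − rank ∂_1 = 10 − 9 = 1, and the invariant factors of ∂_1 are all 1, so H_0 ≅ Z.
  H_1: rank ker ∂_1 − rank ∂_2 = (30 − 9) − 20 = 1, and ∂_2 has invariant factor 2 > 1, so H_1 ≅ Z × Z/2.
  H_2: rank ker ∂_2 − rank ∂_3 = (20 − 20) − 0 = 0, and there is no ∂_3, so H_2 ≅ 0.

As a check, the Euler characteristic is 10 − 30 + 20 = 0, which agrees with 1 − 1 + 0 = 0.

H_0 ≅ Z,  H_1 ≅ Z × Z/2,  H_2 = 0.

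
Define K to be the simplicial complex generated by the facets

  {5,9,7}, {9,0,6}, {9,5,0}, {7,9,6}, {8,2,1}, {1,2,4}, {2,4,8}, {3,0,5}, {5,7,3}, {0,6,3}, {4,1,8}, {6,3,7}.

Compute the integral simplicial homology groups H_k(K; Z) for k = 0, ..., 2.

H_0 ≅ Z^2,  H_1 = 0,  H_2 ≅ Z^2.

Order the vertices as 0 < 1 < 2 < 3 < 4 < 5 < 6 < 7 < 8 < 9. Listing each simplex with vertices in this order, K has dimension 2 with simplices:

  0-simplices (10): [0], [1], [2], [3], [4], [5], [6], [7], [8], [9]
  1-simplices (18): [0,3], [0,5], [0,6], [0,9], [1,2], [1,4], [1,8], [2,4], [2,8], [3,5], [3,6], [3,7], [4,8], [5,7], [5,9], [6,7], [6,9], [7,9]
  2-simplices (12): [0,3,5], [0,3,6], [0,5,9], [0,6,9], [1,2,4], [1,2,8], [1,4,8], [2,4,8], [3,5,7], [3,6,7], [5,7,9], [6,7,9]

Hence C_0 ≅ Z^10, C_1 ≅ Z^18, C_2 ≅ Z^12.

∂_1: C_1 → C_0 is given by ∂[p,q] = [q] − [p]. For instance
  ∂[6,7] = [7] − [6].
As a 10×18 matrix over Z this has rank 8, with invariant factors (1,1,1,1,1,1,1,1).

Boundary ∂_2: C_2 → C_1 sends each 2-simplex [p,q,r] to [q,r] − [p,r] + [p,q]. For instance
  ∂[3,6,7] = [6,7] − [3,7] + [3,6],
  ∂[2,4,8] = [4,8] − [2,8] + [2,4].
This gives a 18×12 integer matrix of rank 10; reducing to Smith normal form yields diagonal entries (1,1,1,1,1,1,1,1,1,1).

From H_k ≅ ker(∂_k) / im(∂_{k+1}) we obtain:

  H_0: rank C_0 − rank ∂_1 = 10 − 8 = 2, and the invariant factors of ∂_1 are all 1, so H_0 = Z^2.
  H_1: rank ker ∂_1 − rank ∂_2 = (18 − 8) − 10 = 0, and the invariant factors of ∂_2 are all 1, so H_1 = 0.
  H_2: rank ker ∂_2 − rank ∂_3 = (12 − 10) − 0 = 2, and there is no ∂_3, so H_2 = Z^2.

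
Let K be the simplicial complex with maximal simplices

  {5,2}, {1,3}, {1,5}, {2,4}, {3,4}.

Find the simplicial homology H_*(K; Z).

We work with the vertex ordering 1 < 2 < 3 < 4 < 5. The simplices of K, each written with vertices in increasing order, are:

  0-simplices (5): [1], [2], [3], [4], [5]
  1-simplices (5): [1,3], [1,5], [2,4], [2,5], [3,4]

so the chain groups are C_0 ≅ Z^5, C_1 ≅ Z^5.

The boundary map ∂_1: C_1 → C_0 maps an edge to its endpoints' difference, ∂[p,q] = q − p. For instance
  ∂[2,5] = [5] − [2].
This gives a 5×5 integer matrix of rank 4; reducing to Smith normal form yields diagonal entries (1,1,1,1).

Now H_k = ker ∂_k / im ∂_{k+1}, so:

  H_0: rank C_0 − rank ∂_1 = 5 − 4 = 1, and the invariant factors of ∂_1 are all 1, so H_0 = Z.
  H_1: rank ker ∂_1 − rank ∂_2 = (5 − 4) − 0 = 1, and there is no ∂_2, so H_1 = Z.

As a check, the Euler characteristic is 5 − 5 = 0, which agrees with 1 − 1 = 0.

H_0 = Z,  H_1 = Z.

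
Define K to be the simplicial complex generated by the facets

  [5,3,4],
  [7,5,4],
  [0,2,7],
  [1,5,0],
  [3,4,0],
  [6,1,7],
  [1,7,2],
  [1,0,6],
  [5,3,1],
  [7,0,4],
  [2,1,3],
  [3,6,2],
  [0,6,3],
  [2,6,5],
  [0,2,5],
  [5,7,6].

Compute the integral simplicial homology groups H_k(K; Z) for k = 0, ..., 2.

We work with the vertex ordering 0 < 1 < 2 < 3 < 4 < 5 < 6 < 7. The simplices of K, each written with vertices in increasing order, are:

  0-simplices (8): [0], [1], [2], [3], [4], [5], [6], [7]
  1-simplices (24): (24 of them)
  2-simplices (16): [0,1,5], [0,1,6], [0,2,5], [0,2,7], [0,3,4], [0,3,6], [0,4,7], [1,2,3], [1,2,7], [1,3,5], [1,6,7], [2,3,6], [2,5,6], [3,4,5], [4,5,7], [5,6,7]

giving chain groups C_0 ≅ Z^8, C_1 ≅ Z^24, C_2 ≅ Z^16.

Boundary ∂_1: C_1 → C_0 maps an edge to its endpoints' difference, ∂[p,q] = q − p.
The 8×24 boundary matrix has rank 7 and Smith normal form diag(1,1,1,1,1,1,1).

Boundary ∂_2: C_2 → C_1 acts by ∂[p,q,r] = [q,r] − [p,r] + [p,q]. For instance
  ∂[2,3,6] = [3,6] − [2,6] + [2,3],
  ∂[0,4,7] = [4,7] − [0,7] + [0,4].
This gives a 24×16 integer matrix of rank 15; reducing to Smith normal form yields diagonal entries (1,1,1,1,1,1,1,1,1,1,1,1,1,1,1).

Reading off H_k = ker ∂_k / im ∂_{k+1}:

  H_0: rank C_0 − rank ∂_1 = 8 − 7 = 1, and the invariant factors of ∂_1 are all 1, so H_0 ≅ Z.
  H_1: rank ker ∂_1 − rank ∂_2 = (24 − 7) − 15 = 2, and the invariant factors of ∂_2 are all 1, so H_1 ≅ Z^2.
  H_2: rank ker ∂_2 − rank ∂_3 = (16 − 15) − 0 = 1, and there is no ∂_3, so H_2 ≅ Z.

(K is a triangulation of the torus T^2.)

H_0 = Z,  H_1 = Z^2,  H_2 = Z.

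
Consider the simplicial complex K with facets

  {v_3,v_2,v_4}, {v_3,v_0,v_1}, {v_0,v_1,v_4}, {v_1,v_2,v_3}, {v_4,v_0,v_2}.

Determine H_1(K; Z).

K has 5 vertices, 10 edges, 5 triangles.
rank ∂_1 = 4, rank ∂_2 = 5 ⇒ b_1 = 10 − 4 − 5 = 1; all invariant factors of ∂_2 are 1 so no torsion. So H_1 = Z.

H_1 ≅ Z.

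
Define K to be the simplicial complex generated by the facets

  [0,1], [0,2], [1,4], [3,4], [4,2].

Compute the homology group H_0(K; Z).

H_0 = Z.

Fix the vertex order 0 < 1 < 2 < 3 < 4 and write every simplex with vertices in increasing order. Then dim K = 1 and the simplices of K are:

  0-simplices (5): [0], [1], [2], [3], [4]
  1-simplices (5): [0,1], [0,2], [1,4], [2,4], [3,4]

Hence C_0 ≅ Z^5, C_1 ≅ Z^5.

Boundary ∂_1: C_1 → C_0 maps an edge to its endpoints' difference, ∂[p,q] = q − p. For instance
  ∂[0,2] = [2] − [0].
The 5×5 boundary matrix has rank 4 and Smith normal form diag(1,1,1,1).

Now H_k = ker ∂_k / im ∂_{k+1}, so:

  H_0: rank C_0 − rank ∂_1 = 5 − 4 = 1, and the invariant factors of ∂_1 are all 1, so H_0 = Z.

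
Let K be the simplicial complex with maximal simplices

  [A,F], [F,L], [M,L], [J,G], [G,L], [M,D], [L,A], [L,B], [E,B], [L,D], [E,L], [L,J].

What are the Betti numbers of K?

K has 9 vertices, 12 edges.
rank ∂_0 = 0, rank ∂_1 = 8 ⇒ b_0 = 9 − 0 − 8 = 1; all invariant factors of ∂_1 are 1 so no torsion. So H_0 = Z.
rank ∂_1 = 8, rank ∂_2 = 0 ⇒ b_1 = 12 − 8 − 0 = 4. So H_1 = Z^4.

b_0 = 1, b_1 = 4.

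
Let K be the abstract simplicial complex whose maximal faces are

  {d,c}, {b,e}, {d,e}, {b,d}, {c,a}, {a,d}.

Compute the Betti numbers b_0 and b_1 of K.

b_0 = 1, b_1 = 2.

Take the total order a < b < c < d < e on the vertex set. Then K (dimension 1) consists of the simplices:

  0-simplices (5): a, b, c, d, e
  1-simplices (6): ac, ad, bd, be, cd, de

so the chain groups are C_0 ≅ Z^5, C_1 ≅ Z^6.

∂_1: C_1 → C_0 maps an edge to its endpoints' difference, ∂[p,q] = q − p. For instance
  ∂be = e − b.
The 5×6 boundary matrix has rank 4 and Smith normal form diag(1,1,1,1).

Reading off H_k = ker ∂_k / im ∂_{k+1}:

  H_0: rank C_0 − rank ∂_1 = 5 − 4 = 1, and the invariant factors of ∂_1 are all 1, so H_0 = Z.
  H_1: rank ker ∂_1 − rank ∂_2 = (6 − 4) − 0 = 2, and there is no ∂_2, so H_1 = Z^2.

As a check, the Euler characteristic is 5 − 6 = -1, which agrees with 1 − 2 = -1.

Hence the Betti numbers are b_0 = 1, b_1 = 2.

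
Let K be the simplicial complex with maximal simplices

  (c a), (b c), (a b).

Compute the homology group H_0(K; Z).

H_0 ≅ Z.

K has 3 vertices, 3 edges.
rank ∂_0 = 0, rank ∂_1 = 2 ⇒ b_0 = 3 − 0 − 2 = 1; all invariant factors of ∂_1 are 1 so no torsion. So H_0 = Z.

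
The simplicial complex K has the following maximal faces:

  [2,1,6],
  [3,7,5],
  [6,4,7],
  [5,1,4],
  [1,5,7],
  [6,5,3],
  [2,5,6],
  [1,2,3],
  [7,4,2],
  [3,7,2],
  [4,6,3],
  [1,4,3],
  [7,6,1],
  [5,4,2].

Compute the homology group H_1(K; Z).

We work with the vertex ordering 1 < 2 < 3 < 4 < 5 < 6 < 7. The simplices of K, each written with vertices in increasing order, are:

  0-simplices (7): [1], [2], [3], [4], [5], [6], [7]
  1-simplices (21): [1,2], [1,3], [1,4], [1,5], [1,6], [1,7], [2,3], [2,4], [2,5], [2,6], [2,7], [3,4], [3,5], [3,6], [3,7], [4,5], [4,6], [4,7], [5,6], [5,7], [6,7]
  2-simplices (14): [1,2,3], [1,2,6], [1,3,4], [1,4,5], [1,5,7], [1,6,7], [2,3,7], [2,4,5], [2,4,7], [2,5,6], [3,4,6], [3,5,6], [3,5,7], [4,6,7]

so the chain groups are C_0 ≅ Z^7, C_1 ≅ Z^21, C_2 ≅ Z^14.

Boundary ∂_1: C_1 → C_0 is given by ∂[p,q] = [q] − [p]. For instance
  ∂[5,7] = [7] − [5].
This gives a 7×21 integer matrix of rank 6; reducing to Smith normal form yields diagonal entries (1,1,1,1,1,1).

The boundary map ∂_2: C_2 → C_1 maps a triangle to the signed sum of its edges. For instance
  ∂[3,4,6] = [4,6] − [3,6] + [3,4],
  ∂[1,2,6] = [2,6] − [1,6] + [1,2].
This gives a 21×14 integer matrix of rank 13; reducing to Smith normal form yields diagonal entries (1,1,1,1,1,1,1,1,1,1,1,1,1).

Now H_k = ker ∂_k / im ∂_{k+1}, so:

  H_1: rank ker ∂_1 − rank ∂_2 = (21 − 6) − 13 = 2, and the invariant factors of ∂_2 are all 1, so H_1 ≅ Z^2.

(K is a triangulation of the torus T^2.)

H_1 = Z^2.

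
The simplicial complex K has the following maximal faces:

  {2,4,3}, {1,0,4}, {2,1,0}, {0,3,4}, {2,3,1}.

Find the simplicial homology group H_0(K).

K has 5 vertices, 10 edges, 5 triangles.
rank ∂_0 = 0, rank ∂_1 = 4 ⇒ b_0 = 5 − 0 − 4 = 1; all invariant factors of ∂_1 are 1 so no torsion. So H_0 ≅ Z.

H_0 ≅ Z.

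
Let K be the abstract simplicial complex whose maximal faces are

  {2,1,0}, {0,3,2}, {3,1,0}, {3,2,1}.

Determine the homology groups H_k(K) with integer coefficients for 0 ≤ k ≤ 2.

Take the total order 0 < 1 < 2 < 3 on the vertex set. Then K (dimension 2) consists of the simplices:

  0-simplices (4): [0], [1], [2], [3]
  1-simplices (6): [0,1], [0,2], [0,3], [1,2], [1,3], [2,3]
  2-simplices (4): [0,1,2], [0,1,3], [0,2,3], [1,2,3]

Hence C_0 ≅ Z^4, C_1 ≅ Z^6, C_2 ≅ Z^4.

Boundary ∂_1: C_1 → C_0 is given by ∂[p,q] = [q] − [p]. For instance
  ∂[0,2] = [2] − [0].
As a 4×6 matrix over Z this has rank 3, with invariant factors (1,1,1).

The boundary map ∂_2: C_2 → C_1 sends each 2-simplex [p,q,r] to [q,r] − [p,r] + [p,q]. For instance
  ∂[1,2,3] = [2,3] − [1,3] + [1,2],
  ∂[0,1,3] = [1,3] − [0,3] + [0,1].
This gives a 6×4 integer matrix of rank 3; reducing to Smith normal form yields diagonal entries (1,1,1).

Now H_k = ker ∂_k / im ∂_{k+1}, so:

  H_0: rank C_0 − rank ∂_1 = 4 − 3 = 1, and the invariant factors of ∂_1 are all 1, so H_0 ≅ Z.
  H_1: rank ker ∂_1 − rank ∂_2 = (6 − 3) − 3 = 0, and the invariant factors of ∂_2 are all 1, so H_1 ≅ 0.
  H_2: rank ker ∂_2 − rank ∂_3 = (4 − 3) − 0 = 1, and there is no ∂_3, so H_2 ≅ Z.

As a check, the Euler characteristic is 4 − 6 + 4 = 2, which agrees with 1 − 0 + 1 = 2.

H_0 = Z,  H_1 = 0,  H_2 = Z.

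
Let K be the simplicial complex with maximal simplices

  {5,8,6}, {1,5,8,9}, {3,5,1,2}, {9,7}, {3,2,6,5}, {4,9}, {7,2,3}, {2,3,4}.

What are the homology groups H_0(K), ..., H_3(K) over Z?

K has 9 vertices, 21 edges, 14 triangles, 3 3-simplices.
rank ∂_0 = 0, rank ∂_1 = 8 ⇒ b_0 = 9 − 0 − 8 = 1; all invariant factors of ∂_1 are 1 so no torsion. So H_0 = Z.
rank ∂_1 = 8, rank ∂_2 = 11 ⇒ b_1 = 21 − 8 − 11 = 2; all invariant factors of ∂_2 are 1 so no torsion. So H_1 = Z^2.
rank ∂_2 = 11, rank ∂_3 = 3 ⇒ b_2 = 14 − 11 − 3 = 0; all invariant factors of ∂_3 are 1 so no torsion. So H_2 = 0.
rank ∂_3 = 3, rank ∂_4 = 0 ⇒ b_3 = 3 − 3 − 0 = 0. So H_3 = 0.

H_0 ≅ Z,  H_1 ≅ Z^2,  H_2 = 0,  H_3 = 0.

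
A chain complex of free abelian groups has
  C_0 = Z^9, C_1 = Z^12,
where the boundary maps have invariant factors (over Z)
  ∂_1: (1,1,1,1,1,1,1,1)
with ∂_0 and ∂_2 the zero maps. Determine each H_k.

H_0: b_0 = 9 − 0 − 8 = 1; torsion from ∂_1 factors > 1: none. So H_0 = Z.
H_1: b_1 = 12 − 8 − 0 = 4; torsion from ∂_2 factors > 1: none. So H_1 = Z^4.

H_0 = Z,  H_1 = Z^4.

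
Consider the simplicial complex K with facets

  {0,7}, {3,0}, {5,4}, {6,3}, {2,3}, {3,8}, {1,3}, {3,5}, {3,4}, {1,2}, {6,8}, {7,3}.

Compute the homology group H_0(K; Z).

K has 9 vertices, 12 edges.
rank ∂_0 = 0, rank ∂_1 = 8 ⇒ b_0 = 9 − 0 − 8 = 1; all invariant factors of ∂_1 are 1 so no torsion. So H_0 = Z.

H_0 ≅ Z.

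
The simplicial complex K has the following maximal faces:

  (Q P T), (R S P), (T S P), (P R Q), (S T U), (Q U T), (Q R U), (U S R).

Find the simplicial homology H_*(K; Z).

We work with the vertex ordering P < Q < R < S < T < U. The simplices of K, each written with vertices in increasing order, are:

  0-simplices (6): P, Q, R, S, T, U
  1-simplices (12): PQ, PR, PS, PT, QR, QT, QU, RS, RU, ST, SU, TU
  2-simplices (8): PQR, PQT, PRS, PST, QRU, QTU, RSU, STU

giving chain groups C_0 ≅ Z^6, C_1 ≅ Z^12, C_2 ≅ Z^8.

∂_1: C_1 → C_0 is given by ∂[p,q] = [q] − [p]. For instance
  ∂SU = U − S.
The 6×12 boundary matrix has rank 5 and Smith normal form diag(1,1,1,1,1).

∂_2: C_2 → C_1 maps a triangle to the signed sum of its edges. For instance
  ∂PST = ST − PT + PS,
  ∂QRU = RU − QU + QR.
As a 12×8 matrix over Z this has rank 7, with invariant factors (1,1,1,1,1,1,1).

From H_k ≅ ker(∂_k) / im(∂_{k+1}) we obtain:

  H_0: rank C_0 − rank ∂_1 = 6 − 5 = 1, and the invariant factors of ∂_1 are all 1, so H_0 ≅ Z.
  H_1: rank ker ∂_1 − rank ∂_2 = (12 − 5) − 7 = 0, and the invariant factors of ∂_2 are all 1, so H_1 ≅ 0.
  H_2: rank ker ∂_2 − rank ∂_3 = (8 − 7) − 0 = 1, and there is no ∂_3, so H_2 ≅ Z.

H_0 ≅ Z,  H_1 = 0,  H_2 ≅ Z.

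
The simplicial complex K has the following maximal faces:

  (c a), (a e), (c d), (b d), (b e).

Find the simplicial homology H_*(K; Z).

Take the total order a < b < c < d < e on the vertex set. Then K (dimension 1) consists of the simplices:

  0-simplices (5): a, b, c, d, e
  1-simplices (5): ac, ae, bd, be, cd

Hence C_0 ≅ Z^5, C_1 ≅ Z^5.

The boundary map ∂_1: C_1 → C_0 is given by ∂[p,q] = [q] − [p]. For instance
  ∂cd = d − c.
The resulting 5×5 matrix has rank 4, and its Smith normal form has invariant factors (1,1,1,1).

Reading off H_k = ker ∂_k / im ∂_{k+1}:

  H_0: rank C_0 − rank ∂_1 = 5 − 4 = 1, and the invariant factors of ∂_1 are all 1, so H_0 = Z.
  H_1: rank ker ∂_1 − rank ∂_2 = (5 − 4) − 0 = 1, and there is no ∂_2, so H_1 = Z.

H_0 ≅ Z,  H_1 ≅ Z.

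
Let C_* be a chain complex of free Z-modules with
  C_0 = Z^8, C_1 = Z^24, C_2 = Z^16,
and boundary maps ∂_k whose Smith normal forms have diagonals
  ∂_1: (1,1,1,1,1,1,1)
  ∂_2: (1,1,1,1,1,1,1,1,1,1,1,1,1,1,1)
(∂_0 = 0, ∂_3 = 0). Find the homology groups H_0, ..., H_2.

H_0 ≅ Z,  H_1 ≅ Z^2,  H_2 ≅ Z.

H_0: b_0 = 8 − 0 − 7 = 1; torsion from ∂_1 factors > 1: none. So H_0 ≅ Z.
H_1: b_1 = 24 − 7 − 15 = 2; torsion from ∂_2 factors > 1: none. So H_1 ≅ Z^2.
H_2: b_2 = 16 − 15 − 0 = 1; torsion from ∂_3 factors > 1: none. So H_2 ≅ Z.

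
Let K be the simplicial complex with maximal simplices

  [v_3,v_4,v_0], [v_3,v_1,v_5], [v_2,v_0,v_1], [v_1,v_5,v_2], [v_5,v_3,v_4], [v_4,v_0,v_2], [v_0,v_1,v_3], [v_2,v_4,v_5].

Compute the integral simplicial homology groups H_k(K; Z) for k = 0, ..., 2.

K has 6 vertices, 12 edges, 8 triangles.
rank ∂_0 = 0, rank ∂_1 = 5 ⇒ b_0 = 6 − 0 − 5 = 1; all invariant factors of ∂_1 are 1 so no torsion. So H_0 ≅ Z.
rank ∂_1 = 5, rank ∂_2 = 7 ⇒ b_1 = 12 − 5 − 7 = 0; all invariant factors of ∂_2 are 1 so no torsion. So H_1 ≅ 0.
rank ∂_2 = 7, rank ∂_3 = 0 ⇒ b_2 = 8 − 7 − 0 = 1. So H_2 ≅ Z.

H_0 = Z,  H_1 = 0,  H_2 = Z.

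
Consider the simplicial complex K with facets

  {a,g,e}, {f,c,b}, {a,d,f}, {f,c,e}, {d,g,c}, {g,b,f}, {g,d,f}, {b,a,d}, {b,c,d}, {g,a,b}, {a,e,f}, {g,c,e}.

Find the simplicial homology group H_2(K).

Take the total order a < b < c < d < e < f < g on the vertex set. Then K (dimension 2) consists of the simplices:

  0-simplices (7): a, b, c, d, e, f, g
  1-simplices (18): ab, ad, ae, af, ag, bc, bd, bf, bg, cd, ce, cf, cg, df, dg, ef, eg, fg
  2-simplices (12): abd, abg, adf, aef, aeg, bcd, bcf, bfg, cdg, cef, ceg, dfg

giving chain groups C_0 ≅ Z^7, C_1 ≅ Z^18, C_2 ≅ Z^12.

The boundary map ∂_1: C_1 → C_0 is given by ∂[p,q] = [q] − [p]. For instance
  ∂cd = d − c.
The 7×18 boundary matrix has rank 6 and Smith normal form diag(1,1,1,1,1,1).

The boundary map ∂_2: C_2 → C_1 acts by ∂[p,q,r] = [q,r] − [p,r] + [p,q]. For instance
  ∂ceg = eg − cg + ce,
  ∂aef = ef − af + ae.
The resulting 18×12 matrix has rank 12, and its Smith normal form has invariant factors (1,1,1,1,1,1,1,1,1,1,1,2).

From H_k ≅ ker(∂_k) / im(∂_{k+1}) we obtain:

  H_2: rank ker ∂_2 − rank ∂_3 = (12 − 12) − 0 = 0, and there is no ∂_3, so H_2 = 0.

H_2 ≅ 0.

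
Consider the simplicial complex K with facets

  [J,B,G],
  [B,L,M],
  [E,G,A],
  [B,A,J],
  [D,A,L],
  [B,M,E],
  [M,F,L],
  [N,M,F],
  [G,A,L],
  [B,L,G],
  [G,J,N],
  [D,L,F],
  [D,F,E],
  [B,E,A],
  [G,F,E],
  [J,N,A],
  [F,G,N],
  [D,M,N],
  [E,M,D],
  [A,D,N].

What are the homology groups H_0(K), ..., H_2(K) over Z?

H_0 = Z,  H_1 = Z × Z/2,  H_2 = 0.

Order the vertices as A < B < D < E < F < G < J < L < M < N. Listing each simplex with vertices in this order, K has dimension 2 with simplices:

  0-simplices (10): A, B, D, E, F, G, J, L, M, N
  1-simplices (30): AB, AD, AE, AG, AJ, AL, AN, BE, BG, BJ, BL, BM, DE, DF, DL, DM, DN, EF, EG, EM, FG, FL, FM, FN, GJ, GL, GN, JN, LM, MN
  2-simplices (20): ABE, ABJ, ADL, ADN, AEG, AGL, AJN, BEM, BGJ, BGL, BLM, DEF, DEM, DFL, DMN, EFG, FGN, FLM, FMN, GJN

so the chain groups are C_0 ≅ Z^10, C_1 ≅ Z^30, C_2 ≅ Z^20.

The boundary map ∂_1: C_1 → C_0 is given by ∂[p,q] = [q] − [p]. For instance
  ∂BL = L − B.
The resulting 10×30 matrix has rank 9, and its Smith normal form has invariant factors (1,1,1,1,1,1,1,1,1).

∂_2: C_2 → C_1 sends each 2-simplex [p,q,r] to [q,r] − [p,r] + [p,q]. For instance
  ∂BGJ = GJ − BJ + BG,
  ∂AJN = JN − AN + AJ.
The 30×20 boundary matrix has rank 20 and Smith normal form diag(1,1,1,1,1,1,1,1,1,1,1,1,1,1,1,1,1,1,1,2).

Computing H_k = (kernel of ∂_k) / (image of ∂_{k+1}):

  H_0: rank C_0 − rank ∂_1 = 10 − 9 = 1, and the invariant factors of ∂_1 are all 1, so H_0 = Z.
  H_1: rank ker ∂_1 − rank ∂_2 = (30 − 9) − 20 = 1, and ∂_2 has invariant factor 2 > 1, so H_1 = Z × Z/2.
  H_2: rank ker ∂_2 − rank ∂_3 = (20 − 20) − 0 = 0, and there is no ∂_3, so H_2 = 0.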